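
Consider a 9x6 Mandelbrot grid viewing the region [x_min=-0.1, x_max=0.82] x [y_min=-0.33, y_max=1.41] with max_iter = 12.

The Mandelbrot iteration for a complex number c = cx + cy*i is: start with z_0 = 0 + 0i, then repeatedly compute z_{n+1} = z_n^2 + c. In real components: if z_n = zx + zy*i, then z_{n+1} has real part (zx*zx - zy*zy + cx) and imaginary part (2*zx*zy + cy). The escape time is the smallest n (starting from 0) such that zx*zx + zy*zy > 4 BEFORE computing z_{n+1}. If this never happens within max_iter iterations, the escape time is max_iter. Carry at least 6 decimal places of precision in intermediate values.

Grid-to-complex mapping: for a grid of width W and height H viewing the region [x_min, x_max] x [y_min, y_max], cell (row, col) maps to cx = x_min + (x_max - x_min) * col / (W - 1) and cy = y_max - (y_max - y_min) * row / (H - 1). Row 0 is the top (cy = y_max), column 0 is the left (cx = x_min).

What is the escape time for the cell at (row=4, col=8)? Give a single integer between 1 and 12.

z_0 = 0 + 0i, c = 0.8200 + 0.0180i
Iter 1: z = 0.8200 + 0.0180i, |z|^2 = 0.6727
Iter 2: z = 1.4921 + 0.0475i, |z|^2 = 2.2285
Iter 3: z = 3.0440 + 0.1598i, |z|^2 = 9.2917
Escaped at iteration 3

Answer: 3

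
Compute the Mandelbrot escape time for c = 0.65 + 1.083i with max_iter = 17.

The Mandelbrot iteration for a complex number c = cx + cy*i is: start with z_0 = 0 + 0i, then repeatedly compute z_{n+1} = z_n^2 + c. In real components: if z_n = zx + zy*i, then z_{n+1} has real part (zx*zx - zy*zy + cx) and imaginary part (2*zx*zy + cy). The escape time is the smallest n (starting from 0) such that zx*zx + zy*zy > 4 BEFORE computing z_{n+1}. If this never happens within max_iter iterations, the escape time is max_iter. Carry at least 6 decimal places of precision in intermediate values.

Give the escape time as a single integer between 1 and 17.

z_0 = 0 + 0i, c = 0.6500 + 1.0830i
Iter 1: z = 0.6500 + 1.0830i, |z|^2 = 1.5954
Iter 2: z = -0.1004 + 2.4909i, |z|^2 = 6.2147
Escaped at iteration 2

Answer: 2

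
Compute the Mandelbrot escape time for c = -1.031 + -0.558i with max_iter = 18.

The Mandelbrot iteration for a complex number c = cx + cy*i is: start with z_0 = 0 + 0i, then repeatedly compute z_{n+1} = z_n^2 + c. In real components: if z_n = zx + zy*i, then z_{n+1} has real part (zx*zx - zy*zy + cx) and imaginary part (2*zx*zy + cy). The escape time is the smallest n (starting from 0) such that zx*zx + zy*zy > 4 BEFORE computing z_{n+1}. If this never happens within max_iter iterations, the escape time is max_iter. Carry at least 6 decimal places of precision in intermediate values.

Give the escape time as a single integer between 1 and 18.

Answer: 5

Derivation:
z_0 = 0 + 0i, c = -1.0310 + -0.5580i
Iter 1: z = -1.0310 + -0.5580i, |z|^2 = 1.3743
Iter 2: z = -0.2794 + 0.5926i, |z|^2 = 0.4292
Iter 3: z = -1.3041 + -0.8891i, |z|^2 = 2.4913
Iter 4: z = -0.1209 + 1.7611i, |z|^2 = 3.1160
Iter 5: z = -4.1178 + -0.9838i, |z|^2 = 17.9240
Escaped at iteration 5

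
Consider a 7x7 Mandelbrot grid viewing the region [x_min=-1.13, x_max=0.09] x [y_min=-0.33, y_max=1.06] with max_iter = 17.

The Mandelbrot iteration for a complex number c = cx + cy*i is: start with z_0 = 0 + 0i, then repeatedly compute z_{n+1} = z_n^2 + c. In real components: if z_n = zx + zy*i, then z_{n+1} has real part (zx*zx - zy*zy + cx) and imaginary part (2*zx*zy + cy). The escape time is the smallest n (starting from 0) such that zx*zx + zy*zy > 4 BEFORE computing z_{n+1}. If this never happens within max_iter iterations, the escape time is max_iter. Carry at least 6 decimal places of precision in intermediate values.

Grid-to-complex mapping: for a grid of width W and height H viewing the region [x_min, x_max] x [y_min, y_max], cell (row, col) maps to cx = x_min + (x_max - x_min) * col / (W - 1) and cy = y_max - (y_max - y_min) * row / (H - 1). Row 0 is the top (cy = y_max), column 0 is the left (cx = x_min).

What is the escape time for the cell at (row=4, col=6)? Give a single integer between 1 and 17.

z_0 = 0 + 0i, c = 0.0900 + 0.1333i
Iter 1: z = 0.0900 + 0.1333i, |z|^2 = 0.0259
Iter 2: z = 0.0803 + 0.1573i, |z|^2 = 0.0312
Iter 3: z = 0.0717 + 0.1586i, |z|^2 = 0.0303
Iter 4: z = 0.0700 + 0.1561i, |z|^2 = 0.0293
Iter 5: z = 0.0705 + 0.1552i, |z|^2 = 0.0291
Iter 6: z = 0.0709 + 0.1552i, |z|^2 = 0.0291
Iter 7: z = 0.0709 + 0.1553i, |z|^2 = 0.0292
Iter 8: z = 0.0709 + 0.1554i, |z|^2 = 0.0292
Iter 9: z = 0.0709 + 0.1554i, |z|^2 = 0.0292
Iter 10: z = 0.0709 + 0.1554i, |z|^2 = 0.0292
Iter 11: z = 0.0709 + 0.1554i, |z|^2 = 0.0292
Iter 12: z = 0.0709 + 0.1554i, |z|^2 = 0.0292
Iter 13: z = 0.0709 + 0.1554i, |z|^2 = 0.0292
Iter 14: z = 0.0709 + 0.1554i, |z|^2 = 0.0292
Iter 15: z = 0.0709 + 0.1554i, |z|^2 = 0.0292
Iter 16: z = 0.0709 + 0.1554i, |z|^2 = 0.0292

Answer: 17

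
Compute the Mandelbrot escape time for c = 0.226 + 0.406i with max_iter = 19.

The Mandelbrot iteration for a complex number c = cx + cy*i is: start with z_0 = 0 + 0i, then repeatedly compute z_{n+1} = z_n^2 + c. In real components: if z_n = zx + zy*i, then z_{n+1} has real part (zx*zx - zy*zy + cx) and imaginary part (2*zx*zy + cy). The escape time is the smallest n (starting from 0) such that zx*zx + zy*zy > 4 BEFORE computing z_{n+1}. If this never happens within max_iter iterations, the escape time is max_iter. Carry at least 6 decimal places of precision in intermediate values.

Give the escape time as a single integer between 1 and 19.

Answer: 19

Derivation:
z_0 = 0 + 0i, c = 0.2260 + 0.4060i
Iter 1: z = 0.2260 + 0.4060i, |z|^2 = 0.2159
Iter 2: z = 0.1122 + 0.5895i, |z|^2 = 0.3601
Iter 3: z = -0.1089 + 0.5383i, |z|^2 = 0.3017
Iter 4: z = -0.0519 + 0.2887i, |z|^2 = 0.0861
Iter 5: z = 0.1453 + 0.3760i, |z|^2 = 0.1625
Iter 6: z = 0.1057 + 0.5153i, |z|^2 = 0.2767
Iter 7: z = -0.0283 + 0.5150i, |z|^2 = 0.2660
Iter 8: z = -0.0384 + 0.3768i, |z|^2 = 0.1435
Iter 9: z = 0.0855 + 0.3771i, |z|^2 = 0.1495
Iter 10: z = 0.0911 + 0.4705i, |z|^2 = 0.2297
Iter 11: z = 0.0130 + 0.4917i, |z|^2 = 0.2420
Iter 12: z = -0.0157 + 0.4187i, |z|^2 = 0.1756
Iter 13: z = 0.0509 + 0.3929i, |z|^2 = 0.1570
Iter 14: z = 0.0742 + 0.4460i, |z|^2 = 0.2044
Iter 15: z = 0.0326 + 0.4722i, |z|^2 = 0.2240
Iter 16: z = 0.0041 + 0.4368i, |z|^2 = 0.1908
Iter 17: z = 0.0352 + 0.4096i, |z|^2 = 0.1690
Iter 18: z = 0.0595 + 0.4349i, |z|^2 = 0.1926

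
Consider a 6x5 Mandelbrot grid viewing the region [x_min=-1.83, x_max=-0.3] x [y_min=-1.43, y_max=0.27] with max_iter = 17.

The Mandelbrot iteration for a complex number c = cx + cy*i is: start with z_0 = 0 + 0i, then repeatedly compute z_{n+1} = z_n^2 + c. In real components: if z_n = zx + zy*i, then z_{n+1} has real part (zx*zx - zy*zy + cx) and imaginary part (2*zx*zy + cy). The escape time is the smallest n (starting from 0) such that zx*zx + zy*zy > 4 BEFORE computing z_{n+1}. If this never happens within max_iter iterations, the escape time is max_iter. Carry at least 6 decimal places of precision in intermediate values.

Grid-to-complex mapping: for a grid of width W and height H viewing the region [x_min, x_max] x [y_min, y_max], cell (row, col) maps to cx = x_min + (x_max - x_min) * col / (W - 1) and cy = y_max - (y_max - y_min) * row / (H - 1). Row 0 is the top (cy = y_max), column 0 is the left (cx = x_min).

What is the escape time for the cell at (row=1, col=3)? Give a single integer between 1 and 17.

z_0 = 0 + 0i, c = -0.9120 + -0.1550i
Iter 1: z = -0.9120 + -0.1550i, |z|^2 = 0.8558
Iter 2: z = -0.1043 + 0.1277i, |z|^2 = 0.0272
Iter 3: z = -0.9174 + -0.1816i, |z|^2 = 0.8747
Iter 4: z = -0.1033 + 0.1783i, |z|^2 = 0.0425
Iter 5: z = -0.9331 + -0.1918i, |z|^2 = 0.9075
Iter 6: z = -0.0781 + 0.2030i, |z|^2 = 0.0473
Iter 7: z = -0.9471 + -0.1867i, |z|^2 = 0.9319
Iter 8: z = -0.0498 + 0.1987i, |z|^2 = 0.0420
Iter 9: z = -0.9490 + -0.1748i, |z|^2 = 0.9311
Iter 10: z = -0.0420 + 0.1768i, |z|^2 = 0.0330
Iter 11: z = -0.9415 + -0.1698i, |z|^2 = 0.9152
Iter 12: z = -0.0545 + 0.1648i, |z|^2 = 0.0301
Iter 13: z = -0.9362 + -0.1729i, |z|^2 = 0.9064
Iter 14: z = -0.0654 + 0.1688i, |z|^2 = 0.0328
Iter 15: z = -0.9362 + -0.1771i, |z|^2 = 0.9079
Iter 16: z = -0.0669 + 0.1766i, |z|^2 = 0.0357

Answer: 17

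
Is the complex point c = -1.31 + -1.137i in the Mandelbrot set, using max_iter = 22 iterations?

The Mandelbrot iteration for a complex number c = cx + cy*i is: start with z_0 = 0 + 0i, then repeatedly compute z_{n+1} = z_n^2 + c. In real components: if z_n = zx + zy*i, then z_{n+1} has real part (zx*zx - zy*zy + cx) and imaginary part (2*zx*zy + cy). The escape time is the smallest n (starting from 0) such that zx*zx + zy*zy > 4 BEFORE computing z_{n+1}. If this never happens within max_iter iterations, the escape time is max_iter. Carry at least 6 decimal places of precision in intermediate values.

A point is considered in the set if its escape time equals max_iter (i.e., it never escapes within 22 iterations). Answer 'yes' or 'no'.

z_0 = 0 + 0i, c = -1.3100 + -1.1370i
Iter 1: z = -1.3100 + -1.1370i, |z|^2 = 3.0089
Iter 2: z = -0.8867 + 1.8419i, |z|^2 = 4.1789
Escaped at iteration 2

Answer: no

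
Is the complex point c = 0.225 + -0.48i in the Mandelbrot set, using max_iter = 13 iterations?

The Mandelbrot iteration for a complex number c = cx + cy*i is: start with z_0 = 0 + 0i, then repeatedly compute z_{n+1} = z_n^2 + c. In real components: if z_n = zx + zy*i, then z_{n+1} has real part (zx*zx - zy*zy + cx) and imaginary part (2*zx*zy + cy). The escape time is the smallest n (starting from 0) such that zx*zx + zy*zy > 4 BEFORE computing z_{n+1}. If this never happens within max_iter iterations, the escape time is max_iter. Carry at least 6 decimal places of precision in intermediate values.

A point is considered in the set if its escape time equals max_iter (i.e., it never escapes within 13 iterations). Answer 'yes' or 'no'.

Answer: yes

Derivation:
z_0 = 0 + 0i, c = 0.2250 + -0.4800i
Iter 1: z = 0.2250 + -0.4800i, |z|^2 = 0.2810
Iter 2: z = 0.0452 + -0.6960i, |z|^2 = 0.4865
Iter 3: z = -0.2574 + -0.5430i, |z|^2 = 0.3610
Iter 4: z = -0.0036 + -0.2005i, |z|^2 = 0.0402
Iter 5: z = 0.1848 + -0.4786i, |z|^2 = 0.2632
Iter 6: z = 0.0301 + -0.6569i, |z|^2 = 0.4324
Iter 7: z = -0.2056 + -0.5196i, |z|^2 = 0.3122
Iter 8: z = -0.0027 + -0.2664i, |z|^2 = 0.0710
Iter 9: z = 0.1541 + -0.4786i, |z|^2 = 0.2528
Iter 10: z = 0.0197 + -0.6275i, |z|^2 = 0.3941
Iter 11: z = -0.1683 + -0.5047i, |z|^2 = 0.2831
Iter 12: z = -0.0014 + -0.3101i, |z|^2 = 0.0962
Did not escape in 13 iterations → in set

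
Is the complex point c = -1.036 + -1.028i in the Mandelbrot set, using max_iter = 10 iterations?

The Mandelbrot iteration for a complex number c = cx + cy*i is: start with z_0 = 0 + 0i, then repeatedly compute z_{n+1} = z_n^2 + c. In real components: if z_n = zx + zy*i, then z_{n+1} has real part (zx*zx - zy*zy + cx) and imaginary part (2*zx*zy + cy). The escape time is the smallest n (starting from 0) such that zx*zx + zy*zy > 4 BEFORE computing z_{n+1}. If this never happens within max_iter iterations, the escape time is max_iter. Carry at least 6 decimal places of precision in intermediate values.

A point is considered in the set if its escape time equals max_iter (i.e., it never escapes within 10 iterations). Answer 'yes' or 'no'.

z_0 = 0 + 0i, c = -1.0360 + -1.0280i
Iter 1: z = -1.0360 + -1.0280i, |z|^2 = 2.1301
Iter 2: z = -1.0195 + 1.1020i, |z|^2 = 2.2538
Iter 3: z = -1.2111 + -3.2750i, |z|^2 = 12.1922
Escaped at iteration 3

Answer: no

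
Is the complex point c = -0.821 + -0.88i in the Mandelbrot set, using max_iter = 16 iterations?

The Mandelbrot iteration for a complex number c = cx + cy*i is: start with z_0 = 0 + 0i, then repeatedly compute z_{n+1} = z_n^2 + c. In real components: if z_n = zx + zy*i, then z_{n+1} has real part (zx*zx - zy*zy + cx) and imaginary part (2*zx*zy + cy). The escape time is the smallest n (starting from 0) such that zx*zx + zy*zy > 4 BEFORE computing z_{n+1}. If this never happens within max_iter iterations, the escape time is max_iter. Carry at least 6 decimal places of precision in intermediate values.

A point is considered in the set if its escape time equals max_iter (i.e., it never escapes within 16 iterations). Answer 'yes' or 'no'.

z_0 = 0 + 0i, c = -0.8210 + -0.8800i
Iter 1: z = -0.8210 + -0.8800i, |z|^2 = 1.4484
Iter 2: z = -0.9214 + 0.5650i, |z|^2 = 1.1681
Iter 3: z = -0.2913 + -1.9211i, |z|^2 = 3.7753
Iter 4: z = -4.4266 + 0.2391i, |z|^2 = 19.6523
Escaped at iteration 4

Answer: no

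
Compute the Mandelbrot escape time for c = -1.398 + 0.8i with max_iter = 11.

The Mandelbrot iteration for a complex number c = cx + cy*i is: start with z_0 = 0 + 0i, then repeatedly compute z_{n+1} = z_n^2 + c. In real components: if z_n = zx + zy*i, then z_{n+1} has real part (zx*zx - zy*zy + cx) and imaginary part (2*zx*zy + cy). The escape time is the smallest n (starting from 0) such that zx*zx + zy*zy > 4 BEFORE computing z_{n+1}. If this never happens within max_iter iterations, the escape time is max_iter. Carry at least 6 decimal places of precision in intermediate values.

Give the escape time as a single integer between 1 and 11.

Answer: 3

Derivation:
z_0 = 0 + 0i, c = -1.3980 + 0.8000i
Iter 1: z = -1.3980 + 0.8000i, |z|^2 = 2.5944
Iter 2: z = -0.0836 + -1.4368i, |z|^2 = 2.0714
Iter 3: z = -3.4554 + 1.0402i, |z|^2 = 13.0219
Escaped at iteration 3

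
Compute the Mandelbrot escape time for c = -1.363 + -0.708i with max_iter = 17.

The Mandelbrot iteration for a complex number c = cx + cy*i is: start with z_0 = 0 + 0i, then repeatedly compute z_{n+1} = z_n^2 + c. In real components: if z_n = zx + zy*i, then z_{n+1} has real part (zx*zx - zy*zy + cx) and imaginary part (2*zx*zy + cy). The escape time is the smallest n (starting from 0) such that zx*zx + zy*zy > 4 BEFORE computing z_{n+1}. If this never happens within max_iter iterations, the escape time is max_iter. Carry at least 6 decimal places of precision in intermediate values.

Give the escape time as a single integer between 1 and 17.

Answer: 3

Derivation:
z_0 = 0 + 0i, c = -1.3630 + -0.7080i
Iter 1: z = -1.3630 + -0.7080i, |z|^2 = 2.3590
Iter 2: z = -0.0065 + 1.2220i, |z|^2 = 1.4933
Iter 3: z = -2.8563 + -0.7239i, |z|^2 = 8.6822
Escaped at iteration 3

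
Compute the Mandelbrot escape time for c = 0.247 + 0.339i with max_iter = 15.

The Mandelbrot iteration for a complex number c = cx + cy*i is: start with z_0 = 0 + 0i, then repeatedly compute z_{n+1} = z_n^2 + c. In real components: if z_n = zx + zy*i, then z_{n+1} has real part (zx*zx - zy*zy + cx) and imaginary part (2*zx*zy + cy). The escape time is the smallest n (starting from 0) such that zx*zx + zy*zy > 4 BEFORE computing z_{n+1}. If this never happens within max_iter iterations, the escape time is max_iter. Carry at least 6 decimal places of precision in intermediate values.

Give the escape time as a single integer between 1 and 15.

Answer: 15

Derivation:
z_0 = 0 + 0i, c = 0.2470 + 0.3390i
Iter 1: z = 0.2470 + 0.3390i, |z|^2 = 0.1759
Iter 2: z = 0.1931 + 0.5065i, |z|^2 = 0.2938
Iter 3: z = 0.0278 + 0.5346i, |z|^2 = 0.2866
Iter 4: z = -0.0380 + 0.3687i, |z|^2 = 0.1374
Iter 5: z = 0.1125 + 0.3110i, |z|^2 = 0.1094
Iter 6: z = 0.1630 + 0.4090i, |z|^2 = 0.1938
Iter 7: z = 0.1063 + 0.4723i, |z|^2 = 0.2344
Iter 8: z = 0.0352 + 0.4394i, |z|^2 = 0.1943
Iter 9: z = 0.0552 + 0.3700i, |z|^2 = 0.1399
Iter 10: z = 0.1132 + 0.3798i, |z|^2 = 0.1571
Iter 11: z = 0.1155 + 0.4250i, |z|^2 = 0.1939
Iter 12: z = 0.0798 + 0.4372i, |z|^2 = 0.1975
Iter 13: z = 0.0622 + 0.4087i, |z|^2 = 0.1709
Iter 14: z = 0.0838 + 0.3899i, |z|^2 = 0.1590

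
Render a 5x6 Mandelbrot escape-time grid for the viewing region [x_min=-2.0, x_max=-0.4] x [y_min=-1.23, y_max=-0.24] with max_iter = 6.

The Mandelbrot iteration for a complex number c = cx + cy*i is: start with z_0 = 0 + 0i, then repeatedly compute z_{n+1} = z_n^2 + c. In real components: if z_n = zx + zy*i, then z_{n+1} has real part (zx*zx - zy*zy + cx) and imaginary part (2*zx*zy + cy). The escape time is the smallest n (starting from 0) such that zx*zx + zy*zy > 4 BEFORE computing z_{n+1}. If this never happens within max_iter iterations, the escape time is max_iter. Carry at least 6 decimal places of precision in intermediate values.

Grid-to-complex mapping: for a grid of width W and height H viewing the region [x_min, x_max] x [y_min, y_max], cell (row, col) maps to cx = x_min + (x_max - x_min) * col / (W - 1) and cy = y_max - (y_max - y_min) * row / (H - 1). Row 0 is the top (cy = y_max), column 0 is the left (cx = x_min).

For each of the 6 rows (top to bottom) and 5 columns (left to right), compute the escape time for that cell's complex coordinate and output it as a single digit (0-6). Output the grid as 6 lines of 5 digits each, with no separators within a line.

(row=0, col=0): c = -2.0000 + -0.2400i → escape time 1
(row=0, col=1): c = -1.6000 + -0.2400i → escape time 4
(row=0, col=2): c = -1.2000 + -0.2400i → escape time 6
(row=0, col=3): c = -0.8000 + -0.2400i → escape time 6
(row=0, col=4): c = -0.4000 + -0.2400i → escape time 6
(row=1, col=0): c = -2.0000 + -0.4380i → escape time 1
(row=1, col=1): c = -1.6000 + -0.4380i → escape time 3
(row=1, col=2): c = -1.2000 + -0.4380i → escape time 6
(row=1, col=3): c = -0.8000 + -0.4380i → escape time 6
(row=1, col=4): c = -0.4000 + -0.4380i → escape time 6
(row=2, col=0): c = -2.0000 + -0.6360i → escape time 1
(row=2, col=1): c = -1.6000 + -0.6360i → escape time 3
(row=2, col=2): c = -1.2000 + -0.6360i → escape time 3
(row=2, col=3): c = -0.8000 + -0.6360i → escape time 5
(row=2, col=4): c = -0.4000 + -0.6360i → escape time 6
(row=3, col=0): c = -2.0000 + -0.8340i → escape time 1
(row=3, col=1): c = -1.6000 + -0.8340i → escape time 3
(row=3, col=2): c = -1.2000 + -0.8340i → escape time 3
(row=3, col=3): c = -0.8000 + -0.8340i → escape time 4
(row=3, col=4): c = -0.4000 + -0.8340i → escape time 6
(row=4, col=0): c = -2.0000 + -1.0320i → escape time 1
(row=4, col=1): c = -1.6000 + -1.0320i → escape time 2
(row=4, col=2): c = -1.2000 + -1.0320i → escape time 3
(row=4, col=3): c = -0.8000 + -1.0320i → escape time 3
(row=4, col=4): c = -0.4000 + -1.0320i → escape time 4
(row=5, col=0): c = -2.0000 + -1.2300i → escape time 1
(row=5, col=1): c = -1.6000 + -1.2300i → escape time 1
(row=5, col=2): c = -1.2000 + -1.2300i → escape time 2
(row=5, col=3): c = -0.8000 + -1.2300i → escape time 3
(row=5, col=4): c = -0.4000 + -1.2300i → escape time 3

Answer: 14666
13666
13356
13346
12334
11233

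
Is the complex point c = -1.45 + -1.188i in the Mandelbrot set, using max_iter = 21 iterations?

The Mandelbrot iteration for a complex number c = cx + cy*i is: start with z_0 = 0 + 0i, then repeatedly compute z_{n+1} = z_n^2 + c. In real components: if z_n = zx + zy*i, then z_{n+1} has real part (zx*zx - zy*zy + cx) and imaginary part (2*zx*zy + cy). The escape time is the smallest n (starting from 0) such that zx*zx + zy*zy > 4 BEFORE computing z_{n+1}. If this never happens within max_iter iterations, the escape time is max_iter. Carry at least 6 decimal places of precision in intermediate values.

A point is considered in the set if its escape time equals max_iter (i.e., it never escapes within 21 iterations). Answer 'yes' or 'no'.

Answer: no

Derivation:
z_0 = 0 + 0i, c = -1.4500 + -1.1880i
Iter 1: z = -1.4500 + -1.1880i, |z|^2 = 3.5138
Iter 2: z = -0.7588 + 2.2572i, |z|^2 = 5.6708
Escaped at iteration 2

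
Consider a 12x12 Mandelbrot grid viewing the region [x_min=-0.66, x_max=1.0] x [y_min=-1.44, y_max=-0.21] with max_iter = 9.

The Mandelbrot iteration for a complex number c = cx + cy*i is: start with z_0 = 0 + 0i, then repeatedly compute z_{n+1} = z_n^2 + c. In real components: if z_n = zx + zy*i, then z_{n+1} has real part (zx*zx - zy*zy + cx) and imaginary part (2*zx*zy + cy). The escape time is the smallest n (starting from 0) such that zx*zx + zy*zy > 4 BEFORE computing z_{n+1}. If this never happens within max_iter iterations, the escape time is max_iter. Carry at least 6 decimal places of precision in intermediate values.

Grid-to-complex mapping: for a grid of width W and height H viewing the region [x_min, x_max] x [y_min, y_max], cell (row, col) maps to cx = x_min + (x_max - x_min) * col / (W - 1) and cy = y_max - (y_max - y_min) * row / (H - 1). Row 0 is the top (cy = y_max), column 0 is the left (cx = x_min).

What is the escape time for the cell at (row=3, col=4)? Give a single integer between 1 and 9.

Answer: 9

Derivation:
z_0 = 0 + 0i, c = -0.0564 + -0.5455i
Iter 1: z = -0.0564 + -0.5455i, |z|^2 = 0.3007
Iter 2: z = -0.3507 + -0.4840i, |z|^2 = 0.3572
Iter 3: z = -0.1676 + -0.2060i, |z|^2 = 0.0705
Iter 4: z = -0.0707 + -0.4764i, |z|^2 = 0.2320
Iter 5: z = -0.2783 + -0.4781i, |z|^2 = 0.3060
Iter 6: z = -0.2075 + -0.2793i, |z|^2 = 0.1211
Iter 7: z = -0.0913 + -0.4296i, |z|^2 = 0.1929
Iter 8: z = -0.2325 + -0.4670i, |z|^2 = 0.2721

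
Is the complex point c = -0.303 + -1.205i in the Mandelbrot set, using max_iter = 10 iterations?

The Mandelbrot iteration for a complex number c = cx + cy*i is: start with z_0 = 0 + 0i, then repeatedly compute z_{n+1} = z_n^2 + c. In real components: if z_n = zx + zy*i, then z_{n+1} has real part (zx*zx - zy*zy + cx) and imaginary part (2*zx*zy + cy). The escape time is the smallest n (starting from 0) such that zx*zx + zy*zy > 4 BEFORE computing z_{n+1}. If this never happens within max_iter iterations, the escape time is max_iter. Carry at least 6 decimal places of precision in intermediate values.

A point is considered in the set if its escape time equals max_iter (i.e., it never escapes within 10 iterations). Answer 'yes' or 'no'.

Answer: no

Derivation:
z_0 = 0 + 0i, c = -0.3030 + -1.2050i
Iter 1: z = -0.3030 + -1.2050i, |z|^2 = 1.5438
Iter 2: z = -1.6632 + -0.4748i, |z|^2 = 2.9917
Iter 3: z = 2.2379 + 0.3743i, |z|^2 = 5.1482
Escaped at iteration 3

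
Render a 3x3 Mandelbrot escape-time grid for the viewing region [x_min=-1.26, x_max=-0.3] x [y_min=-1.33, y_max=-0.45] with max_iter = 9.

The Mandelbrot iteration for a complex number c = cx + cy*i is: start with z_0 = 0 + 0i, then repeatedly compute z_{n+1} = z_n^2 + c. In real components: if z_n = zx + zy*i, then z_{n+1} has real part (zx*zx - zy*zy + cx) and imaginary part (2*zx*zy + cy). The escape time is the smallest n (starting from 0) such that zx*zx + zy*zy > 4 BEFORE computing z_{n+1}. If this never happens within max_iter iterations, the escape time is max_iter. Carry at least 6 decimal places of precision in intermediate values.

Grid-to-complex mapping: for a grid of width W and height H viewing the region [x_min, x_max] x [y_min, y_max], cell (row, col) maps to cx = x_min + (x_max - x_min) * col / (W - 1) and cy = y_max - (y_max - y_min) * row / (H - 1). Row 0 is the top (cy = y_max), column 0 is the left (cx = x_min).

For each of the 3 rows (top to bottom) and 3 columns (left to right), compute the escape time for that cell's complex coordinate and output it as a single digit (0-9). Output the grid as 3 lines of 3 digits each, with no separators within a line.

(row=0, col=0): c = -1.2600 + -0.4500i → escape time 6
(row=0, col=1): c = -0.7800 + -0.4500i → escape time 7
(row=0, col=2): c = -0.3000 + -0.4500i → escape time 9
(row=1, col=0): c = -1.2600 + -0.8900i → escape time 3
(row=1, col=1): c = -0.7800 + -0.8900i → escape time 4
(row=1, col=2): c = -0.3000 + -0.8900i → escape time 6
(row=2, col=0): c = -1.2600 + -1.3300i → escape time 2
(row=2, col=1): c = -0.7800 + -1.3300i → escape time 2
(row=2, col=2): c = -0.3000 + -1.3300i → escape time 2

Answer: 679
346
222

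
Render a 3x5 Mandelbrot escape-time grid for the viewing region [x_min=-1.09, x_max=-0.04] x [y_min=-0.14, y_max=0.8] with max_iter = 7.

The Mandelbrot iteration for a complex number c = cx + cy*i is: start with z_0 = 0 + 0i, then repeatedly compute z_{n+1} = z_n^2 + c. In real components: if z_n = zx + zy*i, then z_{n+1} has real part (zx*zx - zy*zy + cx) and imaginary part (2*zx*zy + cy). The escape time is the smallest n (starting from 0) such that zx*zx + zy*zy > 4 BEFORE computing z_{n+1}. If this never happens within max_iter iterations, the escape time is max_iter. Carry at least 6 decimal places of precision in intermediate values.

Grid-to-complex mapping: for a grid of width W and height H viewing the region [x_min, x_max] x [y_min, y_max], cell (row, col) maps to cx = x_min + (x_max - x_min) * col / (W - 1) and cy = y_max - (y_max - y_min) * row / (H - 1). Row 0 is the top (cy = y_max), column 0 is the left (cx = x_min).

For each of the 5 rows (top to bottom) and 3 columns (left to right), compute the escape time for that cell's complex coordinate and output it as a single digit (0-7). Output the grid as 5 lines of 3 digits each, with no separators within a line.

(row=0, col=0): c = -1.0900 + 0.8000i → escape time 3
(row=0, col=1): c = -0.5650 + 0.8000i → escape time 5
(row=0, col=2): c = -0.0400 + 0.8000i → escape time 7
(row=1, col=0): c = -1.0900 + 0.5650i → escape time 4
(row=1, col=1): c = -0.5650 + 0.5650i → escape time 7
(row=1, col=2): c = -0.0400 + 0.5650i → escape time 7
(row=2, col=0): c = -1.0900 + 0.3300i → escape time 7
(row=2, col=1): c = -0.5650 + 0.3300i → escape time 7
(row=2, col=2): c = -0.0400 + 0.3300i → escape time 7
(row=3, col=0): c = -1.0900 + 0.0950i → escape time 7
(row=3, col=1): c = -0.5650 + 0.0950i → escape time 7
(row=3, col=2): c = -0.0400 + 0.0950i → escape time 7
(row=4, col=0): c = -1.0900 + -0.1400i → escape time 7
(row=4, col=1): c = -0.5650 + -0.1400i → escape time 7
(row=4, col=2): c = -0.0400 + -0.1400i → escape time 7

Answer: 357
477
777
777
777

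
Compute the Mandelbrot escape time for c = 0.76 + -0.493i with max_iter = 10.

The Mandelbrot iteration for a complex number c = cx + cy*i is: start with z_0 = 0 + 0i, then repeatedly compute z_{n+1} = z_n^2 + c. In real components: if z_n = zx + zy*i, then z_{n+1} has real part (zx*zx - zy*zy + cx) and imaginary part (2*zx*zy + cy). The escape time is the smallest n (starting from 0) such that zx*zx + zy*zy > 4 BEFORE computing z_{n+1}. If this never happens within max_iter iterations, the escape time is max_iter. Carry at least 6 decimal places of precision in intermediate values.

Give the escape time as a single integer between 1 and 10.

z_0 = 0 + 0i, c = 0.7600 + -0.4930i
Iter 1: z = 0.7600 + -0.4930i, |z|^2 = 0.8206
Iter 2: z = 1.0946 + -1.2424i, |z|^2 = 2.7415
Iter 3: z = 0.4146 + -3.2127i, |z|^2 = 10.4930
Escaped at iteration 3

Answer: 3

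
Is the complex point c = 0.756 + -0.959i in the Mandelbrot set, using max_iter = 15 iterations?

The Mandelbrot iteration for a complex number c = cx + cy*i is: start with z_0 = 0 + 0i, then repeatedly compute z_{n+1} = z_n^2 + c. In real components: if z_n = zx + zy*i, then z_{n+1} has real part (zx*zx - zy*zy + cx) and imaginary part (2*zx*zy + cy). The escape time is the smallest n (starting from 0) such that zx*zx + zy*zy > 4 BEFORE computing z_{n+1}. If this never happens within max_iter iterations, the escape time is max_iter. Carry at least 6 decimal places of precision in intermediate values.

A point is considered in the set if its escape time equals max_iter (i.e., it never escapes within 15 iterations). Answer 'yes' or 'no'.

z_0 = 0 + 0i, c = 0.7560 + -0.9590i
Iter 1: z = 0.7560 + -0.9590i, |z|^2 = 1.4912
Iter 2: z = 0.4079 + -2.4090i, |z|^2 = 5.9697
Escaped at iteration 2

Answer: no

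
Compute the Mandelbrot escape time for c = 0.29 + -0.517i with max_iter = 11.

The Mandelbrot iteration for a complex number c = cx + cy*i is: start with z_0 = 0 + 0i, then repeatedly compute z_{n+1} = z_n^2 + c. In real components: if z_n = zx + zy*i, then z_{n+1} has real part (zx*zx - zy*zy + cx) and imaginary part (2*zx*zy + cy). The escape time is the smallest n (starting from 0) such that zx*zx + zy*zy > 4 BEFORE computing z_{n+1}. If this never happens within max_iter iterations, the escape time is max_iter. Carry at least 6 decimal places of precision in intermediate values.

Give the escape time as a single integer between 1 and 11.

z_0 = 0 + 0i, c = 0.2900 + -0.5170i
Iter 1: z = 0.2900 + -0.5170i, |z|^2 = 0.3514
Iter 2: z = 0.1068 + -0.8169i, |z|^2 = 0.6787
Iter 3: z = -0.3659 + -0.6915i, |z|^2 = 0.6120
Iter 4: z = -0.0543 + -0.0110i, |z|^2 = 0.0031
Iter 5: z = 0.2928 + -0.5158i, |z|^2 = 0.3518
Iter 6: z = 0.1097 + -0.8191i, |z|^2 = 0.6829
Iter 7: z = -0.3689 + -0.6967i, |z|^2 = 0.6215
Iter 8: z = -0.0593 + -0.0030i, |z|^2 = 0.0035
Iter 9: z = 0.2935 + -0.5166i, |z|^2 = 0.3531
Iter 10: z = 0.1092 + -0.8203i, |z|^2 = 0.6848

Answer: 11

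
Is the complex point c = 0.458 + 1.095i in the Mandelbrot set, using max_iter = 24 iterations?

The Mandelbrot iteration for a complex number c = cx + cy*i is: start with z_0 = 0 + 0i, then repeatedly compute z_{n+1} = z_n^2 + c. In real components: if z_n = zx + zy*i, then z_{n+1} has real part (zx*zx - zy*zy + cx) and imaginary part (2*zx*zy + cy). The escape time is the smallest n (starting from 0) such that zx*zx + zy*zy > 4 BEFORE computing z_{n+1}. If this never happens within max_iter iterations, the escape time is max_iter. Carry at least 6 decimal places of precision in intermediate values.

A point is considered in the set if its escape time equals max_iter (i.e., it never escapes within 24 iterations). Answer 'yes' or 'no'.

Answer: no

Derivation:
z_0 = 0 + 0i, c = 0.4580 + 1.0950i
Iter 1: z = 0.4580 + 1.0950i, |z|^2 = 1.4088
Iter 2: z = -0.5313 + 2.0980i, |z|^2 = 4.6839
Escaped at iteration 2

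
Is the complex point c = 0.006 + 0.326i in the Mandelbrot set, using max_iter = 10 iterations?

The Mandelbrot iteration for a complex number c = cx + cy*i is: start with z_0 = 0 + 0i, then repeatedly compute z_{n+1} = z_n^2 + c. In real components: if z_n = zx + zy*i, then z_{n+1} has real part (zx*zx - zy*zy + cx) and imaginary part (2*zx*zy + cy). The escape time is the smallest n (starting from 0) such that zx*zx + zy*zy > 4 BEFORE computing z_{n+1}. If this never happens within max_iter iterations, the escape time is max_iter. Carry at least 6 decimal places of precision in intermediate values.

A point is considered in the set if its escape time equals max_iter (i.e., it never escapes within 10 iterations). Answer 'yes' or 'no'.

z_0 = 0 + 0i, c = 0.0060 + 0.3260i
Iter 1: z = 0.0060 + 0.3260i, |z|^2 = 0.1063
Iter 2: z = -0.1002 + 0.3299i, |z|^2 = 0.1189
Iter 3: z = -0.0928 + 0.2599i, |z|^2 = 0.0761
Iter 4: z = -0.0529 + 0.2778i, |z|^2 = 0.0800
Iter 5: z = -0.0684 + 0.2966i, |z|^2 = 0.0926
Iter 6: z = -0.0773 + 0.2854i, |z|^2 = 0.0875
Iter 7: z = -0.0695 + 0.2819i, |z|^2 = 0.0843
Iter 8: z = -0.0686 + 0.2868i, |z|^2 = 0.0870
Iter 9: z = -0.0716 + 0.2866i, |z|^2 = 0.0873
Did not escape in 10 iterations → in set

Answer: yes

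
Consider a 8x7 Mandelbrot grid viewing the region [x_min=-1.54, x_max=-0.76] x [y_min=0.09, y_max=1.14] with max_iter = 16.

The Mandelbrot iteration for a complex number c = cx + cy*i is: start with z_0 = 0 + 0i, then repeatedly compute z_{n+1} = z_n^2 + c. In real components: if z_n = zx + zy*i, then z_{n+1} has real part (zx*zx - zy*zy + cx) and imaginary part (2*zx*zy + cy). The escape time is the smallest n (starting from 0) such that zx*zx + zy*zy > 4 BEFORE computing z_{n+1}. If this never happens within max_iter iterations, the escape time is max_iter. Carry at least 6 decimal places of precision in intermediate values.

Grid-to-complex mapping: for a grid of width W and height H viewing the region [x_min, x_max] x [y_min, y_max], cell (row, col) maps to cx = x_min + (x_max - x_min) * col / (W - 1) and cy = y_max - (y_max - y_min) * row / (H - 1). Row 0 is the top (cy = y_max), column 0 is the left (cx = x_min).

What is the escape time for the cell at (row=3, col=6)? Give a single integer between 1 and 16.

Answer: 5

Derivation:
z_0 = 0 + 0i, c = -0.8714 + 0.6150i
Iter 1: z = -0.8714 + 0.6150i, |z|^2 = 1.1376
Iter 2: z = -0.4903 + -0.4569i, |z|^2 = 0.4491
Iter 3: z = -0.8398 + 1.0630i, |z|^2 = 1.8351
Iter 4: z = -1.2961 + -1.1703i, |z|^2 = 3.0495
Iter 5: z = -0.5613 + 3.6487i, |z|^2 = 13.6277
Escaped at iteration 5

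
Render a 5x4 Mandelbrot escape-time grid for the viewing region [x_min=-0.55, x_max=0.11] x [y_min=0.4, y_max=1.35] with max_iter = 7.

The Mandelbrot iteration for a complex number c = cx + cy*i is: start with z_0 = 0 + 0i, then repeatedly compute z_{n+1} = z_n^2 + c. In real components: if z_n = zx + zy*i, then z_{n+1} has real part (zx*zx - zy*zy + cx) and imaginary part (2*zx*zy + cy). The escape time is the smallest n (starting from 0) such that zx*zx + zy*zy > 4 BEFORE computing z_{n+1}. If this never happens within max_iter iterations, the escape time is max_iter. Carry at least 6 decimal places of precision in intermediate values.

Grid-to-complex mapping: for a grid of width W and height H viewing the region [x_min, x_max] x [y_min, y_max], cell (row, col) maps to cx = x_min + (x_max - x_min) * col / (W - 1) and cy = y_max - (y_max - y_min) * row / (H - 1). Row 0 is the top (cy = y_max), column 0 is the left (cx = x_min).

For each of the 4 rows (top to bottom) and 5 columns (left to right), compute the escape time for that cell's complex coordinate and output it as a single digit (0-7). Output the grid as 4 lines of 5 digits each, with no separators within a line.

(row=0, col=0): c = -0.5500 + 1.3500i → escape time 2
(row=0, col=1): c = -0.3850 + 1.3500i → escape time 2
(row=0, col=2): c = -0.2200 + 1.3500i → escape time 2
(row=0, col=3): c = -0.0550 + 1.3500i → escape time 2
(row=0, col=4): c = 0.1100 + 1.3500i → escape time 2
(row=1, col=0): c = -0.5500 + 1.0333i → escape time 4
(row=1, col=1): c = -0.3850 + 1.0333i → escape time 4
(row=1, col=2): c = -0.2200 + 1.0333i → escape time 6
(row=1, col=3): c = -0.0550 + 1.0333i → escape time 7
(row=1, col=4): c = 0.1100 + 1.0333i → escape time 4
(row=2, col=0): c = -0.5500 + 0.7167i → escape time 7
(row=2, col=1): c = -0.3850 + 0.7167i → escape time 7
(row=2, col=2): c = -0.2200 + 0.7167i → escape time 7
(row=2, col=3): c = -0.0550 + 0.7167i → escape time 7
(row=2, col=4): c = 0.1100 + 0.7167i → escape time 7
(row=3, col=0): c = -0.5500 + 0.4000i → escape time 7
(row=3, col=1): c = -0.3850 + 0.4000i → escape time 7
(row=3, col=2): c = -0.2200 + 0.4000i → escape time 7
(row=3, col=3): c = -0.0550 + 0.4000i → escape time 7
(row=3, col=4): c = 0.1100 + 0.4000i → escape time 7

Answer: 22222
44674
77777
77777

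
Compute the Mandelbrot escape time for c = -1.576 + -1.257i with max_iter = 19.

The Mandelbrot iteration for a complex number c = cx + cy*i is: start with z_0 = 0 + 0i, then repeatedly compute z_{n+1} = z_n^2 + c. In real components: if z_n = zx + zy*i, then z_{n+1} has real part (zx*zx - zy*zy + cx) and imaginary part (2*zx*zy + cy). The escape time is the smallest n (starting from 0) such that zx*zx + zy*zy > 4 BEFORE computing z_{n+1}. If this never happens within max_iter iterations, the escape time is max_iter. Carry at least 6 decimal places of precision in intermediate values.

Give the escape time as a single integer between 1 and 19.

Answer: 1

Derivation:
z_0 = 0 + 0i, c = -1.5760 + -1.2570i
Iter 1: z = -1.5760 + -1.2570i, |z|^2 = 4.0638
Escaped at iteration 1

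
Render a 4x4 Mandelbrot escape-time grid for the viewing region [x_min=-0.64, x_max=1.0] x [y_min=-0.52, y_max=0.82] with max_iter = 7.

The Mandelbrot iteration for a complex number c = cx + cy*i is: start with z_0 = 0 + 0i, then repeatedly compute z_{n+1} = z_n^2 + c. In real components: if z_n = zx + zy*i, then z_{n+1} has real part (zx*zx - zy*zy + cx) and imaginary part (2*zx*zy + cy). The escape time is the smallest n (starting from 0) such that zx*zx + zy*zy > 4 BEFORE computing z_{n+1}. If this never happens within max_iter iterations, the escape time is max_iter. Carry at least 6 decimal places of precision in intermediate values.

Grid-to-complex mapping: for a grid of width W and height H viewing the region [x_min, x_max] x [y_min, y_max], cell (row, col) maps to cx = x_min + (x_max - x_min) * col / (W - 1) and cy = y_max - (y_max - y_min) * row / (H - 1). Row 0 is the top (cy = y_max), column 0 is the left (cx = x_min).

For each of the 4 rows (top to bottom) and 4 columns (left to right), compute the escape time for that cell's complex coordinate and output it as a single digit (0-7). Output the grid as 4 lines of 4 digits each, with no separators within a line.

(row=0, col=0): c = -0.6400 + 0.8200i → escape time 4
(row=0, col=1): c = -0.0933 + 0.8200i → escape time 7
(row=0, col=2): c = 0.4533 + 0.8200i → escape time 3
(row=0, col=3): c = 1.0000 + 0.8200i → escape time 2
(row=1, col=0): c = -0.6400 + 0.3733i → escape time 7
(row=1, col=1): c = -0.0933 + 0.3733i → escape time 7
(row=1, col=2): c = 0.4533 + 0.3733i → escape time 7
(row=1, col=3): c = 1.0000 + 0.3733i → escape time 2
(row=2, col=0): c = -0.6400 + -0.0733i → escape time 7
(row=2, col=1): c = -0.0933 + -0.0733i → escape time 7
(row=2, col=2): c = 0.4533 + -0.0733i → escape time 6
(row=2, col=3): c = 1.0000 + -0.0733i → escape time 2
(row=3, col=0): c = -0.6400 + -0.5200i → escape time 7
(row=3, col=1): c = -0.0933 + -0.5200i → escape time 7
(row=3, col=2): c = 0.4533 + -0.5200i → escape time 5
(row=3, col=3): c = 1.0000 + -0.5200i → escape time 2

Answer: 4732
7772
7762
7752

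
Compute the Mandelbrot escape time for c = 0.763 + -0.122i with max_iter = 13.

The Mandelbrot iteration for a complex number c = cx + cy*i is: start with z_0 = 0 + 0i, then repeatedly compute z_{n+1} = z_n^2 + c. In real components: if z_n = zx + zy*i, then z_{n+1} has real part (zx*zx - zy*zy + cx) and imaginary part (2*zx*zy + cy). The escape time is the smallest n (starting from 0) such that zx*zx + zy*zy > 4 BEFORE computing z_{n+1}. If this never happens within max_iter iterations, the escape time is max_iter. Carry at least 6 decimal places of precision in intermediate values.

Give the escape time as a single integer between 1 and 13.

z_0 = 0 + 0i, c = 0.7630 + -0.1220i
Iter 1: z = 0.7630 + -0.1220i, |z|^2 = 0.5971
Iter 2: z = 1.3303 + -0.3082i, |z|^2 = 1.8646
Iter 3: z = 2.4377 + -0.9419i, |z|^2 = 6.8295
Escaped at iteration 3

Answer: 3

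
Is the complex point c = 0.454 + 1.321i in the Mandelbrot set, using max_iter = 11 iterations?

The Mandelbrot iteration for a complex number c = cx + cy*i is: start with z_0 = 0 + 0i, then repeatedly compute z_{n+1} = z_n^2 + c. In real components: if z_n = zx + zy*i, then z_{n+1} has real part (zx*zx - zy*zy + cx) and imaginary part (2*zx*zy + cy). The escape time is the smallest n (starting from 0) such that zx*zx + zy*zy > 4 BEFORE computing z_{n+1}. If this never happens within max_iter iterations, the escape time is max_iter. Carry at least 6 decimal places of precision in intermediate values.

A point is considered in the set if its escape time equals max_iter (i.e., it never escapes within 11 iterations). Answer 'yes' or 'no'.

Answer: no

Derivation:
z_0 = 0 + 0i, c = 0.4540 + 1.3210i
Iter 1: z = 0.4540 + 1.3210i, |z|^2 = 1.9512
Iter 2: z = -1.0849 + 2.5205i, |z|^2 = 7.5298
Escaped at iteration 2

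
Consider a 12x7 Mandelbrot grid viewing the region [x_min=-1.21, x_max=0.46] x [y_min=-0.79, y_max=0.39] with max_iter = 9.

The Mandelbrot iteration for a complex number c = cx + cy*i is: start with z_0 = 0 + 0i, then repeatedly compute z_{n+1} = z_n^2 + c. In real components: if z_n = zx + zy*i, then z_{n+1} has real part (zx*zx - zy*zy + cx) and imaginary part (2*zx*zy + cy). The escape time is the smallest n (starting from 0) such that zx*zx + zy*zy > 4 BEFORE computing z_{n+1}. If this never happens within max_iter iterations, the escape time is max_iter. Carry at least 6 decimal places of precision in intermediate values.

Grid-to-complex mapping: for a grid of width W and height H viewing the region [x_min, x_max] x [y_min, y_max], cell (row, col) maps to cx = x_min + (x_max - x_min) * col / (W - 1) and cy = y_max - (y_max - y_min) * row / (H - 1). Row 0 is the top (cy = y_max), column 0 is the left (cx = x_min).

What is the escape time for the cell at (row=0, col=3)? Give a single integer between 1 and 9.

Answer: 8

Derivation:
z_0 = 0 + 0i, c = -0.7545 + 0.3900i
Iter 1: z = -0.7545 + 0.3900i, |z|^2 = 0.7214
Iter 2: z = -0.3373 + -0.1985i, |z|^2 = 0.1532
Iter 3: z = -0.6802 + 0.5239i, |z|^2 = 0.7372
Iter 4: z = -0.5664 + -0.3228i, |z|^2 = 0.4250
Iter 5: z = -0.5379 + 0.7556i, |z|^2 = 0.8603
Iter 6: z = -1.0362 + -0.4229i, |z|^2 = 1.2525
Iter 7: z = 0.1402 + 1.2664i, |z|^2 = 1.6235
Iter 8: z = -2.3387 + 0.7452i, |z|^2 = 6.0248
Escaped at iteration 8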